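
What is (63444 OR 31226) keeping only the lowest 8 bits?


Step 1: 63444 | 31226 = 65534
Step 2: 65534 & 255 = 254

254


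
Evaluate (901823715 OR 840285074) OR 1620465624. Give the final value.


Step 1: 901823715 | 840285074 = 936755187
Step 2: 936755187 | 1620465624 = 2010644475

2010644475


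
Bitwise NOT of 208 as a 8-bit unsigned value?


~0b11010000 = 0b101111 = 47 (8-bit unsigned)

47


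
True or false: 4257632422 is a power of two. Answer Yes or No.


0b11111101110001100101000010100110. Multiple bits set => No

No


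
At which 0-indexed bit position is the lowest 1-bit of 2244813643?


0b10000101110011010010001101001011. Lowest set bit at position 0

0


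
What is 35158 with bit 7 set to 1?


35158 | (1 << 7) = 35158 | 128 = 35286

35286


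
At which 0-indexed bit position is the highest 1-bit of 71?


0b1000111. Highest set bit at position 6

6


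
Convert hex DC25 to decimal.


DC25 hex = 56357 decimal

56357


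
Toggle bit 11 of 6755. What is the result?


6755 ^ (1 << 11) = 6755 ^ 2048 = 4707

4707


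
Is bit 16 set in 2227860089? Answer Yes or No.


0b10000100110010100111001001111001, bit 16 = 0. No

No


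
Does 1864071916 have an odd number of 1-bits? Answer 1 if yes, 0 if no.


0b1101111000110110111101011101100 has 20 ones => parity 0

0


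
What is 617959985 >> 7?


0b100100110101010101001000110001 >> 7 = 0b10010011010101010100100 = 4827812

4827812


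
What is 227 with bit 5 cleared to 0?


227 & ~(1 << 5) = 195

195


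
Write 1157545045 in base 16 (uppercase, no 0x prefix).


1157545045 = 44FEBC55 hex

44FEBC55


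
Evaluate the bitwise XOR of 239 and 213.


0b11101111 ^ 0b11010101 = 0b111010 = 58

58


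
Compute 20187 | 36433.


0b100111011011011 | 0b1000111001010001 = 0b1100111011011011 = 52955

52955


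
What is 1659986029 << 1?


0b1100010111100010110000001101101 << 1 = 0b11000101111000101100000011011010 = 3319972058

3319972058


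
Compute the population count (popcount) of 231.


0b11100111 has 6 set bits

6


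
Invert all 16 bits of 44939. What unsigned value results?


44939 ^ 65535 = 20596

20596


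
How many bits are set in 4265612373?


0b11111110010000000001010001010101 has 14 set bits

14


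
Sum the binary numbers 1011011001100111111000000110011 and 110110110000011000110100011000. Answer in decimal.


1011011001100111111000000110011 + 110110110000011000110100011000 = 10010001111101010111110101001011 = 2448784715

2448784715


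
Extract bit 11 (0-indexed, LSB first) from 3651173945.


0b11011001101000000111111000111001, position 11 = 1

1


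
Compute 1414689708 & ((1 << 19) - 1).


1414689708 & 524287 = 160684

160684


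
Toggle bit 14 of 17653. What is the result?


17653 ^ (1 << 14) = 17653 ^ 16384 = 1269

1269


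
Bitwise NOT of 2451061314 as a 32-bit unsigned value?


~0b10010010000110000011101001000010 = 0b1101101111001111100010110111101 = 1843905981 (32-bit unsigned)

1843905981


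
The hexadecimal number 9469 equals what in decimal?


9469 hex = 37993 decimal

37993


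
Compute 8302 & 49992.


0b10000001101110 & 0b1100001101001000 = 0b1001000 = 72

72


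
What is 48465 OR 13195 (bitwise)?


0b1011110101010001 | 0b11001110001011 = 0b1011111111011011 = 49115

49115


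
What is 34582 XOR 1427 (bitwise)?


0b1000011100010110 ^ 0b10110010011 = 0b1000001010000101 = 33413

33413


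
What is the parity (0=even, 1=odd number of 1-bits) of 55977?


0b1101101010101001 has 9 ones => parity 1

1


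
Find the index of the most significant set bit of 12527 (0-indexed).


0b11000011101111. Highest set bit at position 13

13


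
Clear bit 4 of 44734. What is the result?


44734 & ~(1 << 4) = 44718

44718


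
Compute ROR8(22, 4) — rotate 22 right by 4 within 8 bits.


Rotate 0b10110 right by 4 (8-bit) = 0b1100001 = 97

97


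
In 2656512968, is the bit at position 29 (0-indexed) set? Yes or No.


0b10011110010101110010101111001000, bit 29 = 0. No

No


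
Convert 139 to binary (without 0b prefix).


139 = 10001011 in binary

10001011


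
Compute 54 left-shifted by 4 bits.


0b110110 << 4 = 0b1101100000 = 864

864


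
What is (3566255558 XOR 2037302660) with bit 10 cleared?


Step 1: 3566255558 ^ 2037302660 = 2919135298
Step 2: 2919135298 & ~(1 << 10) = 2919135298

2919135298


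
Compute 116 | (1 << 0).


116 | (1 << 0) = 116 | 1 = 117

117


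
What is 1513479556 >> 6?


0b1011010001101011101110110000100 >> 6 = 0b1011010001101011101110110 = 23648118

23648118


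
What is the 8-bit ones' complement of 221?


221 ^ 255 = 34

34


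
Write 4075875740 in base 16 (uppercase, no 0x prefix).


4075875740 = F2F0ED9C hex

F2F0ED9C


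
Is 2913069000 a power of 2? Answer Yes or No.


0b10101101101000011110011111001000. Multiple bits set => No

No


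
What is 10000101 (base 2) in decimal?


10000101 in decimal = 133

133


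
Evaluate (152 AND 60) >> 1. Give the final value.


Step 1: 152 & 60 = 24
Step 2: 24 >> 1 = 12

12


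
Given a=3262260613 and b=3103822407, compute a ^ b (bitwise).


3262260613 ^ 3103822407 = 2071115714

2071115714


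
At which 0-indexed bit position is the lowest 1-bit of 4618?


0b1001000001010. Lowest set bit at position 1

1


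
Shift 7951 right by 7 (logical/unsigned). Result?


0b1111100001111 >> 7 = 0b111110 = 62

62


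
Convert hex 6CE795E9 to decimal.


6CE795E9 hex = 1827116521 decimal

1827116521


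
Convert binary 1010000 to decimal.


1010000 in decimal = 80

80


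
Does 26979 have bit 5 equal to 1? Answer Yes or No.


0b110100101100011, bit 5 = 1. Yes

Yes


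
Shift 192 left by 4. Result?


0b11000000 << 4 = 0b110000000000 = 3072

3072


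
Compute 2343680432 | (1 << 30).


2343680432 | (1 << 30) = 2343680432 | 1073741824 = 3417422256

3417422256


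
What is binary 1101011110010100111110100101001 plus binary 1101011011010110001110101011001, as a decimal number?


1101011110010100111110100101001 + 1101011011010110001110101011001 = 11010111001101011001101010000010 = 3610614402

3610614402


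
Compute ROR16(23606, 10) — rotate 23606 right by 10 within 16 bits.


Rotate 0b101110000110110 right by 10 (16-bit) = 0b110110010111 = 3479

3479


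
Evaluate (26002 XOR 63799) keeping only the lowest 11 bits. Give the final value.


Step 1: 26002 ^ 63799 = 40101
Step 2: 40101 & 2047 = 1189

1189


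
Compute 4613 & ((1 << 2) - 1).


4613 & 3 = 1

1


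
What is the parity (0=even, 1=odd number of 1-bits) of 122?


0b1111010 has 5 ones => parity 1

1


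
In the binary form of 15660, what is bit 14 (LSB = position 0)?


0b11110100101100, position 14 = 0

0


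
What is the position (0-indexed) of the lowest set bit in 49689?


0b1100001000011001. Lowest set bit at position 0

0


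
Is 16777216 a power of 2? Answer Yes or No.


0b1000000000000000000000000. Only one bit set => Yes

Yes


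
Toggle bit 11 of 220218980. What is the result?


220218980 ^ (1 << 11) = 220218980 ^ 2048 = 220221028

220221028


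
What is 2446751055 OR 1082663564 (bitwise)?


0b10010001110101100111010101001111 | 0b1000000100010000010001010001100 = 0b11010001110111100111011111001111 = 3521017807

3521017807


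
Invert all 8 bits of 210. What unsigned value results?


210 ^ 255 = 45

45


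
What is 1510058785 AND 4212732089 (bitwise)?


0b1011010000000011010101100100001 & 0b11111011000110010011000010111001 = 0b1011010000000010010000000100001 = 1510023201

1510023201


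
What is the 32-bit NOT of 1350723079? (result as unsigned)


~0b1010000100000100110011000000111 = 0b10101111011111011001100111111000 = 2944244216 (32-bit unsigned)

2944244216


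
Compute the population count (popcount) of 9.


0b1001 has 2 set bits

2


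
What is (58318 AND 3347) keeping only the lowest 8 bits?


Step 1: 58318 & 3347 = 258
Step 2: 258 & 255 = 2

2


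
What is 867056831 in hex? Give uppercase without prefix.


867056831 = 33AE3CBF hex

33AE3CBF


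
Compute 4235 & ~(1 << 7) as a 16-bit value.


4235 & ~(1 << 7) = 4107

4107


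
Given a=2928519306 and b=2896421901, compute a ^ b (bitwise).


2928519306 ^ 2896421901 = 36588679

36588679


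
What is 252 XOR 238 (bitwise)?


0b11111100 ^ 0b11101110 = 0b10010 = 18

18


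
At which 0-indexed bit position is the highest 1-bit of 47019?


0b1011011110101011. Highest set bit at position 15

15


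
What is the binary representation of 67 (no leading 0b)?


67 = 1000011 in binary

1000011


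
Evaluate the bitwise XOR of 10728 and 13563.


0b10100111101000 ^ 0b11010011111011 = 0b1110100010011 = 7443

7443


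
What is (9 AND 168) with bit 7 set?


Step 1: 9 & 168 = 8
Step 2: 8 | (1 << 7) = 8 | 128 = 136

136


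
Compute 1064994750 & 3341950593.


0b111111011110101000011110111110 & 0b11000111001100100001111010000001 = 0b111001100100000011010000000 = 120718976

120718976


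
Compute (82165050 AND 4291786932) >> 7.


Step 1: 82165050 & 4291786932 = 80033840
Step 2: 80033840 >> 7 = 625264

625264


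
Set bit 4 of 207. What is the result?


207 | (1 << 4) = 207 | 16 = 223

223


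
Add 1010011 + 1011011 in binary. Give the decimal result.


1010011 + 1011011 = 10101110 = 174

174


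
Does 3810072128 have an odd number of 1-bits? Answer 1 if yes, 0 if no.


0b11100011000110010001011001000000 has 12 ones => parity 0

0


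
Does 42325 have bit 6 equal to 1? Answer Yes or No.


0b1010010101010101, bit 6 = 1. Yes

Yes


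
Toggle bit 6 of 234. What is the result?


234 ^ (1 << 6) = 234 ^ 64 = 170

170


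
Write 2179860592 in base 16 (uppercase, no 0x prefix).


2179860592 = 81EE0870 hex

81EE0870


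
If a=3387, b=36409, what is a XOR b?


3387 ^ 36409 = 33538

33538


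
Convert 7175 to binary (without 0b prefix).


7175 = 1110000000111 in binary

1110000000111


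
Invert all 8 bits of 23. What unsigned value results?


23 ^ 255 = 232

232


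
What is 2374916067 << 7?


0b10001101100011100101011111100011 << 7 = 0b100011011000111001010111111000110000000 = 303989256576

303989256576


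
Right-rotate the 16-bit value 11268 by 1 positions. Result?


Rotate 0b10110000000100 right by 1 (16-bit) = 0b1011000000010 = 5634

5634


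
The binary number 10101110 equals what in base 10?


10101110 in decimal = 174

174


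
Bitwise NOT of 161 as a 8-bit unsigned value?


~0b10100001 = 0b1011110 = 94 (8-bit unsigned)

94


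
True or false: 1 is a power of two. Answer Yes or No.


0b1. Only one bit set => Yes

Yes


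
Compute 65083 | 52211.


0b1111111000111011 | 0b1100101111110011 = 0b1111111111111011 = 65531

65531


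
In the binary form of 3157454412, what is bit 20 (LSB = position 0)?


0b10111100001100101110111001001100, position 20 = 1

1


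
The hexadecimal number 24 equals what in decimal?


24 hex = 36 decimal

36


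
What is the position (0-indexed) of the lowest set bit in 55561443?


0b11010011111100110011100011. Lowest set bit at position 0

0


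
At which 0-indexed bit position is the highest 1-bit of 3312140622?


0b11000101011010110100000101001110. Highest set bit at position 31

31


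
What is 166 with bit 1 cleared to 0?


166 & ~(1 << 1) = 164

164


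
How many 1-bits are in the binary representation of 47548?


0b1011100110111100 has 10 set bits

10


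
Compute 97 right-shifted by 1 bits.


0b1100001 >> 1 = 0b110000 = 48

48


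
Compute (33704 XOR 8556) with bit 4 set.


Step 1: 33704 ^ 8556 = 41668
Step 2: 41668 | (1 << 4) = 41668 | 16 = 41684

41684


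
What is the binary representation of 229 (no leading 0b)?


229 = 11100101 in binary

11100101


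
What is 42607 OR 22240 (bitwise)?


0b1010011001101111 | 0b101011011100000 = 0b1111011011101111 = 63215

63215


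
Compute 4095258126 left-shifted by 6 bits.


0b11110100000110001010111000001110 << 6 = 0b11110100000110001010111000001110000000 = 262096520064

262096520064


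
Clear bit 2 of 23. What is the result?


23 & ~(1 << 2) = 19

19


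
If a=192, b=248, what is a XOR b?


192 ^ 248 = 56

56


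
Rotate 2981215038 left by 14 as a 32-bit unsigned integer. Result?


Rotate 0b10110001101100011011101100111110 left by 14 (32-bit) = 0b1101110110011111010110001101100 = 1859103852

1859103852


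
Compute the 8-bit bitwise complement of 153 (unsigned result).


~0b10011001 = 0b1100110 = 102 (8-bit unsigned)

102


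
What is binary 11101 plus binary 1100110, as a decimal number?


11101 + 1100110 = 10000011 = 131

131


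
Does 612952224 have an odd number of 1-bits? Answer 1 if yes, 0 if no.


0b100100100010001110100010100000 has 10 ones => parity 0

0


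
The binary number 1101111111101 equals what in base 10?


1101111111101 in decimal = 7165

7165


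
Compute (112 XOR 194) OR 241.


Step 1: 112 ^ 194 = 178
Step 2: 178 | 241 = 243

243


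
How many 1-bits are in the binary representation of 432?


0b110110000 has 4 set bits

4


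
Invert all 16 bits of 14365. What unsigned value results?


14365 ^ 65535 = 51170

51170


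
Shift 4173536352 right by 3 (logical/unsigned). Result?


0b11111000110000110001110001100000 >> 3 = 0b11111000110000110001110001100 = 521692044

521692044


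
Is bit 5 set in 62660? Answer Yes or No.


0b1111010011000100, bit 5 = 0. No

No


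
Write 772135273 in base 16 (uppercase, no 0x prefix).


772135273 = 2E05D969 hex

2E05D969


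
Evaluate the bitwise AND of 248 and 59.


0b11111000 & 0b111011 = 0b111000 = 56

56


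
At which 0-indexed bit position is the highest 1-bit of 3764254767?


0b11100000010111011111100000101111. Highest set bit at position 31

31


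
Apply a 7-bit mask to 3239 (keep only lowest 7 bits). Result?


3239 & 127 = 39

39


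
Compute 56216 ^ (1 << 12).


56216 ^ (1 << 12) = 56216 ^ 4096 = 52120

52120


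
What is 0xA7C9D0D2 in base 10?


A7C9D0D2 hex = 2815021266 decimal

2815021266


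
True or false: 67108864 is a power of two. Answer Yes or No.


0b100000000000000000000000000. Only one bit set => Yes

Yes


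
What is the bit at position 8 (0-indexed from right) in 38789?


0b1001011110000101, position 8 = 1

1


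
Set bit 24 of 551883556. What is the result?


551883556 | (1 << 24) = 551883556 | 16777216 = 568660772

568660772


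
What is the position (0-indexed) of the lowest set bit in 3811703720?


0b11100011001100011111101110101000. Lowest set bit at position 3

3


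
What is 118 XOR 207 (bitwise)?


0b1110110 ^ 0b11001111 = 0b10111001 = 185

185


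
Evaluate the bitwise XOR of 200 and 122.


0b11001000 ^ 0b1111010 = 0b10110010 = 178

178


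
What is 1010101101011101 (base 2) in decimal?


1010101101011101 in decimal = 43869

43869


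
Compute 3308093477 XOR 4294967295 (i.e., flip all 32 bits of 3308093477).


3308093477 ^ 4294967295 = 986873818

986873818


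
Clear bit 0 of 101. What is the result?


101 & ~(1 << 0) = 100

100


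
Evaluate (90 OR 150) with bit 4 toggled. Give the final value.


Step 1: 90 | 150 = 222
Step 2: 222 ^ (1 << 4) = 222 ^ 16 = 206

206


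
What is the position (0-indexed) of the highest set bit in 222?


0b11011110. Highest set bit at position 7

7


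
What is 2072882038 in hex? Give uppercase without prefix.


2072882038 = 7B8DAB76 hex

7B8DAB76


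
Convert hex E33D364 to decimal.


E33D364 hex = 238277476 decimal

238277476


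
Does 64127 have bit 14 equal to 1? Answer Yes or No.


0b1111101001111111, bit 14 = 1. Yes

Yes


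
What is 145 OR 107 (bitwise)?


0b10010001 | 0b1101011 = 0b11111011 = 251

251


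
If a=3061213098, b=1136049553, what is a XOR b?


3061213098 ^ 1136049553 = 4123056699

4123056699


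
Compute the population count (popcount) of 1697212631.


0b1100101001010010110100011010111 has 16 set bits

16


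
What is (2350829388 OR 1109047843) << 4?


Step 1: 2350829388 | 1109047843 = 3458137967
Step 2: 3458137967 << 4 = 55330207472

55330207472


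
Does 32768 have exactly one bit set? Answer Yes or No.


0b1000000000000000. Only one bit set => Yes

Yes


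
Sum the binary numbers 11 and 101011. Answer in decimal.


11 + 101011 = 101110 = 46

46


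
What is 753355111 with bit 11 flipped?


753355111 ^ (1 << 11) = 753355111 ^ 2048 = 753353063

753353063


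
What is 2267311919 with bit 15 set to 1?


2267311919 | (1 << 15) = 2267311919 | 32768 = 2267344687

2267344687


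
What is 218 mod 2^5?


218 & 31 = 26

26


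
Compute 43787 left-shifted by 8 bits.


0b1010101100001011 << 8 = 0b101010110000101100000000 = 11209472

11209472


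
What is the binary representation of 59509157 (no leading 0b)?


59509157 = 11100011000000100110100101 in binary

11100011000000100110100101


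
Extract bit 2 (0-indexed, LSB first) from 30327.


0b111011001110111, position 2 = 1

1


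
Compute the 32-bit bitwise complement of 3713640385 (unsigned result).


~0b11011101010110011010011111000001 = 0b100010101001100101100000111110 = 581326910 (32-bit unsigned)

581326910


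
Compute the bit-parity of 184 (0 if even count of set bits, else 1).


0b10111000 has 4 ones => parity 0

0


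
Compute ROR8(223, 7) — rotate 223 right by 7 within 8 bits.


Rotate 0b11011111 right by 7 (8-bit) = 0b10111111 = 191

191


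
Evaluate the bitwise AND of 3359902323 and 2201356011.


0b11001000010001000000101001110011 & 0b10000011001101100000011011101011 = 0b10000000000001000000001001100011 = 2147746403

2147746403


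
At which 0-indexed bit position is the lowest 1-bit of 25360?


0b110001100010000. Lowest set bit at position 4

4


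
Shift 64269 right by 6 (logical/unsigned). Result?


0b1111101100001101 >> 6 = 0b1111101100 = 1004

1004


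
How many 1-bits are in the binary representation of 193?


0b11000001 has 3 set bits

3


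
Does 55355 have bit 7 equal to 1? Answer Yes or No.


0b1101100000111011, bit 7 = 0. No

No


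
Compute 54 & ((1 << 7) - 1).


54 & 127 = 54

54


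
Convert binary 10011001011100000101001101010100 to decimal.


10011001011100000101001101010100 in decimal = 2574275412

2574275412


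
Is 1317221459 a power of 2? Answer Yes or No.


0b1001110100000110011010001010011. Multiple bits set => No

No


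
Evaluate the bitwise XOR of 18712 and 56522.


0b100100100011000 ^ 0b1101110011001010 = 0b1001010111010010 = 38354

38354


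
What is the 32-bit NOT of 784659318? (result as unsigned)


~0b101110110001001111001101110110 = 0b11010001001110110000110010001001 = 3510307977 (32-bit unsigned)

3510307977


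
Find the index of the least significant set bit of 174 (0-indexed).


0b10101110. Lowest set bit at position 1

1


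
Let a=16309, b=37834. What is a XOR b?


16309 ^ 37834 = 44159

44159


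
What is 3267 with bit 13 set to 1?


3267 | (1 << 13) = 3267 | 8192 = 11459

11459


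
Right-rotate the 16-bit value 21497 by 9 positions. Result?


Rotate 0b101001111111001 right by 9 (16-bit) = 0b1111110010101001 = 64681

64681


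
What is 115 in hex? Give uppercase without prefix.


115 = 73 hex

73


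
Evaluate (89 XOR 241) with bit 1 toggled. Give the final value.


Step 1: 89 ^ 241 = 168
Step 2: 168 ^ (1 << 1) = 168 ^ 2 = 170

170


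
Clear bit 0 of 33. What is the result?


33 & ~(1 << 0) = 32

32


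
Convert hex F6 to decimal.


F6 hex = 246 decimal

246


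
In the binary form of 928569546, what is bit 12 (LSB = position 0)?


0b110111010110001101100011001010, position 12 = 1

1


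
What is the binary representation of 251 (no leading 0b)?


251 = 11111011 in binary

11111011


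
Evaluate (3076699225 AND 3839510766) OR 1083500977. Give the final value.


Step 1: 3076699225 & 3839510766 = 2755788872
Step 2: 2755788872 | 1083500977 = 3839289849

3839289849


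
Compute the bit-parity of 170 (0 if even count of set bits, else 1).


0b10101010 has 4 ones => parity 0

0


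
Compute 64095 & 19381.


0b1111101001011111 & 0b100101110110101 = 0b100101000010101 = 18965

18965


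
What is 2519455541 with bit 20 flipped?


2519455541 ^ (1 << 20) = 2519455541 ^ 1048576 = 2520504117

2520504117


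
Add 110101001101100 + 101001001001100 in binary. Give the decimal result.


110101001101100 + 101001001001100 = 1011110010111000 = 48312

48312


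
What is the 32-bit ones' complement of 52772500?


52772500 ^ 4294967295 = 4242194795

4242194795


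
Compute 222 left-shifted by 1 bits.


0b11011110 << 1 = 0b110111100 = 444

444


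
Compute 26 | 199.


0b11010 | 0b11000111 = 0b11011111 = 223

223


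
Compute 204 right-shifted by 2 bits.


0b11001100 >> 2 = 0b110011 = 51

51


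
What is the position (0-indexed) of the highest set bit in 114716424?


0b110110101100110111100001000. Highest set bit at position 26

26


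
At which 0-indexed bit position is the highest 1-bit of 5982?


0b1011101011110. Highest set bit at position 12

12


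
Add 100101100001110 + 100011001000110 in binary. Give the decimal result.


100101100001110 + 100011001000110 = 1001000101010100 = 37204

37204


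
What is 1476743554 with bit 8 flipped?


1476743554 ^ (1 << 8) = 1476743554 ^ 256 = 1476743298

1476743298


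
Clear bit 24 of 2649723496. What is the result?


2649723496 & ~(1 << 24) = 2632946280

2632946280


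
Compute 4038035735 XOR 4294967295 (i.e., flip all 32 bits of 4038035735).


4038035735 ^ 4294967295 = 256931560

256931560


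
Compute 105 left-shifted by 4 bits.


0b1101001 << 4 = 0b11010010000 = 1680

1680


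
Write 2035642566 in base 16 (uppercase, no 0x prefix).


2035642566 = 795570C6 hex

795570C6


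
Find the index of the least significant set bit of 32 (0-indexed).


0b100000. Lowest set bit at position 5

5


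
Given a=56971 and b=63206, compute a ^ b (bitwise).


56971 ^ 63206 = 10349

10349


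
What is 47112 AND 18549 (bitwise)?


0b1011100000001000 & 0b100100001110101 = 0b100000000000 = 2048

2048


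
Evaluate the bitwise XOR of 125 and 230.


0b1111101 ^ 0b11100110 = 0b10011011 = 155

155


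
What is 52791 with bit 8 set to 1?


52791 | (1 << 8) = 52791 | 256 = 53047

53047


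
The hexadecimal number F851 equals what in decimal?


F851 hex = 63569 decimal

63569


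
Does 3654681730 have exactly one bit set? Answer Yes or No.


0b11011001110101100000010010000010. Multiple bits set => No

No


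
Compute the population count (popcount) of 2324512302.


0b10001010100011010011111000101110 has 16 set bits

16


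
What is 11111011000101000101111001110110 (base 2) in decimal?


11111011000101000101111001110110 in decimal = 4212416118

4212416118


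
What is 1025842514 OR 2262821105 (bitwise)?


0b111101001001010001110101010010 | 0b10000110110111111110100011110001 = 0b10111111111111111111110111110011 = 3221224947

3221224947


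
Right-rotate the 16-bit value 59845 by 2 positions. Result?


Rotate 0b1110100111000101 right by 2 (16-bit) = 0b111101001110001 = 31345

31345


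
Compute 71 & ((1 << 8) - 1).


71 & 255 = 71

71


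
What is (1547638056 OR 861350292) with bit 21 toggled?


Step 1: 1547638056 | 861350292 = 2139045308
Step 2: 2139045308 ^ (1 << 21) = 2139045308 ^ 2097152 = 2136948156

2136948156


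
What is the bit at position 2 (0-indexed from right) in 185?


0b10111001, position 2 = 0

0


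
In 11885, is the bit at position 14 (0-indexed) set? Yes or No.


0b10111001101101, bit 14 = 0. No

No


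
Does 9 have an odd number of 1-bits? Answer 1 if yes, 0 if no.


0b1001 has 2 ones => parity 0

0


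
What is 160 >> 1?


0b10100000 >> 1 = 0b1010000 = 80

80


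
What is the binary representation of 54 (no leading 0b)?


54 = 110110 in binary

110110


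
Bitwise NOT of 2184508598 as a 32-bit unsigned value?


~0b10000010001101001111010010110110 = 0b1111101110010110000101101001001 = 2110458697 (32-bit unsigned)

2110458697


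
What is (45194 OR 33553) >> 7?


Step 1: 45194 | 33553 = 45979
Step 2: 45979 >> 7 = 359

359


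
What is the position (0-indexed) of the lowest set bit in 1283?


0b10100000011. Lowest set bit at position 0

0


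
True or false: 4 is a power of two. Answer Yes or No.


0b100. Only one bit set => Yes

Yes


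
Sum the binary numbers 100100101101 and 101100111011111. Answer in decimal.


100100101101 + 101100111011111 = 110001100001100 = 25356

25356


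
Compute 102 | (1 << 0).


102 | (1 << 0) = 102 | 1 = 103

103


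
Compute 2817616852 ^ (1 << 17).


2817616852 ^ (1 << 17) = 2817616852 ^ 131072 = 2817747924

2817747924


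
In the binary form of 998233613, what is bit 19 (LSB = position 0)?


0b111011011111111101011000001101, position 19 = 1

1


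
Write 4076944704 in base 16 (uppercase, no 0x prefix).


4076944704 = F3013D40 hex

F3013D40


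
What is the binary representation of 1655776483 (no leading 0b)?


1655776483 = 1100010101100010010010011100011 in binary

1100010101100010010010011100011


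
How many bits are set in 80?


0b1010000 has 2 set bits

2


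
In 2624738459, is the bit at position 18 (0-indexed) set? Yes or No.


0b10011100011100100101010010011011, bit 18 = 0. No

No


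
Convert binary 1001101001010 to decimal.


1001101001010 in decimal = 4938

4938


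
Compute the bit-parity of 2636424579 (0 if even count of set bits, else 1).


0b10011101001001001010010110000011 has 14 ones => parity 0

0


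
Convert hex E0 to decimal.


E0 hex = 224 decimal

224


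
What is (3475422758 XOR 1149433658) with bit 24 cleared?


Step 1: 3475422758 ^ 1149433658 = 2342799644
Step 2: 2342799644 & ~(1 << 24) = 2326022428

2326022428


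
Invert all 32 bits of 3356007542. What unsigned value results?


3356007542 ^ 4294967295 = 938959753

938959753


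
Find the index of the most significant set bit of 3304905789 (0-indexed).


0b11000100111111001101110000111101. Highest set bit at position 31

31


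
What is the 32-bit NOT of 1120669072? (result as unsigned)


~0b1000010110011000000110110010000 = 0b10111101001100111111001001101111 = 3174298223 (32-bit unsigned)

3174298223


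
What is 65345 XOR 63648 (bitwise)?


0b1111111101000001 ^ 0b1111100010100000 = 0b11111100001 = 2017

2017


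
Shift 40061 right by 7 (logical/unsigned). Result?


0b1001110001111101 >> 7 = 0b100111000 = 312

312


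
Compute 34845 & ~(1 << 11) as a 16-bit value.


34845 & ~(1 << 11) = 32797

32797


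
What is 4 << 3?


0b100 << 3 = 0b100000 = 32

32


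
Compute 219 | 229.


0b11011011 | 0b11100101 = 0b11111111 = 255

255


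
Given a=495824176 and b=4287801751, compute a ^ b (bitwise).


495824176 ^ 4287801751 = 3793683623

3793683623


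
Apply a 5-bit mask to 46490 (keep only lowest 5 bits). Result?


46490 & 31 = 26

26


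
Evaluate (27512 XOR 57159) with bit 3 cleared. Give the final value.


Step 1: 27512 ^ 57159 = 46143
Step 2: 46143 & ~(1 << 3) = 46135

46135


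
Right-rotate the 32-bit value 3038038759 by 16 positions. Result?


Rotate 0b10110101000101001100101011100111 right by 16 (32-bit) = 0b11001010111001111011010100010100 = 3404182804

3404182804


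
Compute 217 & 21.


0b11011001 & 0b10101 = 0b10001 = 17

17


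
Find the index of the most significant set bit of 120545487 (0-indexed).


0b111001011110110000011001111. Highest set bit at position 26

26


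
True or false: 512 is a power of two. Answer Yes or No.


0b1000000000. Only one bit set => Yes

Yes


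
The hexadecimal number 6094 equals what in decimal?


6094 hex = 24724 decimal

24724


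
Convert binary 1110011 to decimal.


1110011 in decimal = 115

115


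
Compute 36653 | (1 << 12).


36653 | (1 << 12) = 36653 | 4096 = 40749

40749


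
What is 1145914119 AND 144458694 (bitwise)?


0b1000100010011010100001100000111 & 0b1000100111000100001111000110 = 0b11000100001100000110 = 803590

803590


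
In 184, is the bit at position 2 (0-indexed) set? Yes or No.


0b10111000, bit 2 = 0. No

No


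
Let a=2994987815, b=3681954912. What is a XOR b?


2994987815 ^ 3681954912 = 1777717063

1777717063


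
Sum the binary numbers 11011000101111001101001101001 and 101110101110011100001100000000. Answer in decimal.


11011000101111001101001101001 + 101110101110011100001100000000 = 1001001110100010101110101101001 = 1238457705

1238457705


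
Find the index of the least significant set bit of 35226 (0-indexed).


0b1000100110011010. Lowest set bit at position 1

1


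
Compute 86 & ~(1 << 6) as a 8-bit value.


86 & ~(1 << 6) = 22

22


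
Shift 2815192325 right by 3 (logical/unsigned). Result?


0b10100111110011000110110100000101 >> 3 = 0b10100111110011000110110100000 = 351899040

351899040


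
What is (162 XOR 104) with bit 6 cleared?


Step 1: 162 ^ 104 = 202
Step 2: 202 & ~(1 << 6) = 138

138


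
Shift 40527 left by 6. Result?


0b1001111001001111 << 6 = 0b1001111001001111000000 = 2593728

2593728


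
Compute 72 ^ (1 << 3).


72 ^ (1 << 3) = 72 ^ 8 = 64

64


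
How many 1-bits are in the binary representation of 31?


0b11111 has 5 set bits

5


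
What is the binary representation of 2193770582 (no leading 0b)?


2193770582 = 10000010110000100100100001010110 in binary

10000010110000100100100001010110


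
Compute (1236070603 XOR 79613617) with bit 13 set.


Step 1: 1236070603 ^ 79613617 = 1293041274
Step 2: 1293041274 | (1 << 13) = 1293041274 | 8192 = 1293041274

1293041274


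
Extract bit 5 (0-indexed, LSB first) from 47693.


0b1011101001001101, position 5 = 0

0


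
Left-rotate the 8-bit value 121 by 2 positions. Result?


Rotate 0b1111001 left by 2 (8-bit) = 0b11100101 = 229

229


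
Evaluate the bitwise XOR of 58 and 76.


0b111010 ^ 0b1001100 = 0b1110110 = 118

118


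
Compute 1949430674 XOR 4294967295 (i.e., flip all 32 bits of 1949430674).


1949430674 ^ 4294967295 = 2345536621

2345536621


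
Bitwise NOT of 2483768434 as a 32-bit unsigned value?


~0b10010100000010110100110001110010 = 0b1101011111101001011001110001101 = 1811198861 (32-bit unsigned)

1811198861


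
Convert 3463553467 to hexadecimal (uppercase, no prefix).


3463553467 = CE71A1BB hex

CE71A1BB


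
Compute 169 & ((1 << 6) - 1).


169 & 63 = 41

41


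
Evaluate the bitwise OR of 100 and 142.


0b1100100 | 0b10001110 = 0b11101110 = 238

238


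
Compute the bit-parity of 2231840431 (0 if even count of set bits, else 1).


0b10000101000001110010111010101111 has 16 ones => parity 0

0


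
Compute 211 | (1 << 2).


211 | (1 << 2) = 211 | 4 = 215

215


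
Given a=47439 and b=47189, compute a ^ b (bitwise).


47439 ^ 47189 = 282

282


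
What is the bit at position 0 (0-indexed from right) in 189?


0b10111101, position 0 = 1

1


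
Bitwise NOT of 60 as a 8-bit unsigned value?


~0b111100 = 0b11000011 = 195 (8-bit unsigned)

195


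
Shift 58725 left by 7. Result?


0b1110010101100101 << 7 = 0b11100101011001010000000 = 7516800

7516800


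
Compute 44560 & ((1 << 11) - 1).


44560 & 2047 = 1552

1552


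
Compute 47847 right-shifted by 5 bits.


0b1011101011100111 >> 5 = 0b10111010111 = 1495

1495


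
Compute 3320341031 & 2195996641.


0b11000101111010000110001000100111 & 0b10000010111001000011111111100001 = 0b10000000111000000010001000100001 = 2162172449

2162172449


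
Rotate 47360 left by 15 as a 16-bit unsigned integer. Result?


Rotate 0b1011100100000000 left by 15 (16-bit) = 0b101110010000000 = 23680

23680


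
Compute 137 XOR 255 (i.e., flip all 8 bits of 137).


137 ^ 255 = 118

118


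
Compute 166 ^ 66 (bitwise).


0b10100110 ^ 0b1000010 = 0b11100100 = 228

228


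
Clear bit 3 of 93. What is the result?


93 & ~(1 << 3) = 85

85


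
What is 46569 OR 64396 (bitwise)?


0b1011010111101001 | 0b1111101110001100 = 0b1111111111101101 = 65517

65517


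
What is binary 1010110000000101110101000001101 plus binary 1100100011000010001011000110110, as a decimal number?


1010110000000101110101000001101 + 1100100011000010001011000110110 = 10111010011001000000000001000011 = 3127115843

3127115843


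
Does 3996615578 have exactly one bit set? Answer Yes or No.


0b11101110001101111000001110011010. Multiple bits set => No

No


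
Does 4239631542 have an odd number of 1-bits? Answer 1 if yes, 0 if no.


0b11111100101100111010010010110110 has 19 ones => parity 1

1


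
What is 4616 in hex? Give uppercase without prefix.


4616 = 1208 hex

1208


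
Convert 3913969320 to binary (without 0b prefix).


3913969320 = 11101001010010100110111010101000 in binary

11101001010010100110111010101000


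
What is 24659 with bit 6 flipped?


24659 ^ (1 << 6) = 24659 ^ 64 = 24595

24595


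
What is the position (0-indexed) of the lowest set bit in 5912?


0b1011100011000. Lowest set bit at position 3

3


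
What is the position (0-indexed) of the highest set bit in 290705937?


0b10001010100111101001000010001. Highest set bit at position 28

28


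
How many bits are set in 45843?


0b1011001100010011 has 8 set bits

8


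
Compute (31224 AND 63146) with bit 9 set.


Step 1: 31224 & 63146 = 28840
Step 2: 28840 | (1 << 9) = 28840 | 512 = 29352

29352


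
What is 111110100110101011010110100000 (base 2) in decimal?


111110100110101011010110100000 in decimal = 1050326432

1050326432


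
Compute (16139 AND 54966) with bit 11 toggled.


Step 1: 16139 & 54966 = 5634
Step 2: 5634 ^ (1 << 11) = 5634 ^ 2048 = 7682

7682


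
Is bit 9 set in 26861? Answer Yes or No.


0b110100011101101, bit 9 = 0. No

No


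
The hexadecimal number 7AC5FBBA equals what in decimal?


7AC5FBBA hex = 2059795386 decimal

2059795386


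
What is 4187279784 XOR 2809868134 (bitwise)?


0b11111001100101001101000110101000 ^ 0b10100111011110110010111101100110 = 0b1011110111011111111111011001110 = 1592786638

1592786638


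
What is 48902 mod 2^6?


48902 & 63 = 6

6


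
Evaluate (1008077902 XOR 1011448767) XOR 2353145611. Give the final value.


Step 1: 1008077902 ^ 1011448767 = 6256625
Step 2: 6256625 ^ 2353145611 = 2350731514

2350731514


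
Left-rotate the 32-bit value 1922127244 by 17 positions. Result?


Rotate 0b1110010100100010101010110001100 left by 17 (32-bit) = 0b10101011000110001110010100100010 = 2870535458

2870535458


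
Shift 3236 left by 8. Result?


0b110010100100 << 8 = 0b11001010010000000000 = 828416

828416


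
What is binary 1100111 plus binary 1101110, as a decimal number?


1100111 + 1101110 = 11010101 = 213

213


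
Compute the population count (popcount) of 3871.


0b111100011111 has 9 set bits

9


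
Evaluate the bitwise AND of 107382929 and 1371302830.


0b110011001101000100010010001 & 0b1010001101111000110101110101110 = 0b1001000000100010000000 = 2361472

2361472


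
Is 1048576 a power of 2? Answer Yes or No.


0b100000000000000000000. Only one bit set => Yes

Yes


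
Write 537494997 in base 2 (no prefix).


537494997 = 100000000010011000010111010101 in binary

100000000010011000010111010101


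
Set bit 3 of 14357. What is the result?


14357 | (1 << 3) = 14357 | 8 = 14365

14365


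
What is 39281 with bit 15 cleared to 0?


39281 & ~(1 << 15) = 6513

6513


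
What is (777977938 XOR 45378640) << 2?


Step 1: 777977938 ^ 45378640 = 753626114
Step 2: 753626114 << 2 = 3014504456

3014504456


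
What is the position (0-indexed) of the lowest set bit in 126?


0b1111110. Lowest set bit at position 1

1


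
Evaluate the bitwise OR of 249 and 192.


0b11111001 | 0b11000000 = 0b11111001 = 249

249


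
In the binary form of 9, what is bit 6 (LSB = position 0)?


0b1001, position 6 = 0

0


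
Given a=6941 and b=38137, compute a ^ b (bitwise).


6941 ^ 38137 = 36836

36836


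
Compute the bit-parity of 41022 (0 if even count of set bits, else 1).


0b1010000000111110 has 7 ones => parity 1

1


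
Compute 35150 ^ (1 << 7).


35150 ^ (1 << 7) = 35150 ^ 128 = 35278

35278


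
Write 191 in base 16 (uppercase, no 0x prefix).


191 = BF hex

BF


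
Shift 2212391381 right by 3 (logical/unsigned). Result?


0b10000011110111100110100111010101 >> 3 = 0b10000011110111100110100111010 = 276548922

276548922


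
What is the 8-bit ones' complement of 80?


80 ^ 255 = 175

175


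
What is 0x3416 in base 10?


3416 hex = 13334 decimal

13334


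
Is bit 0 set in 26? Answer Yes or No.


0b11010, bit 0 = 0. No

No


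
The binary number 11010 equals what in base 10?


11010 in decimal = 26

26


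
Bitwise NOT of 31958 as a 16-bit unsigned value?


~0b111110011010110 = 0b1000001100101001 = 33577 (16-bit unsigned)

33577


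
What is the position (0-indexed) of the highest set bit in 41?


0b101001. Highest set bit at position 5

5


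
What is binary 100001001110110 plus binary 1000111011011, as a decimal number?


100001001110110 + 1000111011011 = 101010001010001 = 21585

21585


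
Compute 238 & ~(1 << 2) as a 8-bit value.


238 & ~(1 << 2) = 234

234


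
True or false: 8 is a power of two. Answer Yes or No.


0b1000. Only one bit set => Yes

Yes


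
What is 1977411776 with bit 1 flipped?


1977411776 ^ (1 << 1) = 1977411776 ^ 2 = 1977411778

1977411778


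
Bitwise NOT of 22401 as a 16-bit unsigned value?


~0b101011110000001 = 0b1010100001111110 = 43134 (16-bit unsigned)

43134


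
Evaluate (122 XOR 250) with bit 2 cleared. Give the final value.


Step 1: 122 ^ 250 = 128
Step 2: 128 & ~(1 << 2) = 128

128


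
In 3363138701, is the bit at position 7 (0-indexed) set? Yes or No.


0b11001000011101010110110010001101, bit 7 = 1. Yes

Yes


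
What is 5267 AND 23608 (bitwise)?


0b1010010010011 & 0b101110000111000 = 0b1010000010000 = 5136

5136


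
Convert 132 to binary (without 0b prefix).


132 = 10000100 in binary

10000100


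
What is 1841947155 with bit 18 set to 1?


1841947155 | (1 << 18) = 1841947155 | 262144 = 1842209299

1842209299


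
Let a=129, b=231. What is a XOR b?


129 ^ 231 = 102

102


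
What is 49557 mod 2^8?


49557 & 255 = 149

149


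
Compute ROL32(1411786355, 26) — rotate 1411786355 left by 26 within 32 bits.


Rotate 0b1010100001001100010011001110011 left by 26 (32-bit) = 0b11001101010100001001100010011001 = 3444611225

3444611225
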